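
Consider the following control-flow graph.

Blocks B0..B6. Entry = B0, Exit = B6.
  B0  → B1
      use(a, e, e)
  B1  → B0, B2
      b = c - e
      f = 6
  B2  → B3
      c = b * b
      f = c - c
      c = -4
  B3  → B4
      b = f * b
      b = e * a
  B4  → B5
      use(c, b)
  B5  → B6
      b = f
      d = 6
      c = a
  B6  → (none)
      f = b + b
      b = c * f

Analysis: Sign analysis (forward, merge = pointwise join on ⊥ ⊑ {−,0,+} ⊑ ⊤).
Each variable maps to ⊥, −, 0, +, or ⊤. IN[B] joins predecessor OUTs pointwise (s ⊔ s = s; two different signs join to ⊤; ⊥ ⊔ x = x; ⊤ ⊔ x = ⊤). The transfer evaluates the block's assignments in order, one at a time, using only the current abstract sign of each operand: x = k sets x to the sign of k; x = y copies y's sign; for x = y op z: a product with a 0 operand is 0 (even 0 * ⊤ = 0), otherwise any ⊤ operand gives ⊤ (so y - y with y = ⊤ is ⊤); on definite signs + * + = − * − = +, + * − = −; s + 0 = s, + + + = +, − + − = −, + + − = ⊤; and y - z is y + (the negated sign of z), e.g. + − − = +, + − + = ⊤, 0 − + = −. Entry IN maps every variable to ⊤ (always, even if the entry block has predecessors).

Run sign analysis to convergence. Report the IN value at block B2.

Answer: {a: ⊤, b: ⊤, c: ⊤, d: ⊤, e: ⊤, f: +}

Working:
Converged values:
  B0:   IN=(all ⊤)   OUT=(all ⊤)
  B1:   IN=(all ⊤)   OUT={f:+; rest ⊤}
  B2:   IN={f:+; rest ⊤}   OUT={c:-; rest ⊤}
  B3:   IN={c:-; rest ⊤}   OUT={c:-; rest ⊤}
  B4:   IN={c:-; rest ⊤}   OUT={c:-; rest ⊤}
  B5:   IN={c:-; rest ⊤}   OUT={d:+; rest ⊤}
  B6:   IN={d:+; rest ⊤}   OUT={d:+; rest ⊤}

Merge at B2: IN[B2] = OUT[B1] = {a: ⊤, b: ⊤, c: ⊤, d: ⊤, e: ⊤, f: +}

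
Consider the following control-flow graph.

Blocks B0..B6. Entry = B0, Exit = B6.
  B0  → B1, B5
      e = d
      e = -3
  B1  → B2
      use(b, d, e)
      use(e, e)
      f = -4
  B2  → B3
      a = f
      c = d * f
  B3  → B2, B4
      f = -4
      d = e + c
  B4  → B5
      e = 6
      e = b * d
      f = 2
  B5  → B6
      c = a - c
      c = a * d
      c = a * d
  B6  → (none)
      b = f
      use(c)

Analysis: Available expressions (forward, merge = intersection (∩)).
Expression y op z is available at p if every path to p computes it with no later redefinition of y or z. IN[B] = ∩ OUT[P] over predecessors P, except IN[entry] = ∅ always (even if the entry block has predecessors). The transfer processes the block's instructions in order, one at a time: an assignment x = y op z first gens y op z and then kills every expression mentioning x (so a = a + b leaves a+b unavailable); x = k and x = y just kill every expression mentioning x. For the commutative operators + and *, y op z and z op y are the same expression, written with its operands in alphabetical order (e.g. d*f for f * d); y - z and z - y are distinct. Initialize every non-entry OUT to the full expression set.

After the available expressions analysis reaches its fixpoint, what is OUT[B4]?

Answer: {b*d}

Trace:
Fixpoint table:
  B0:   IN={}   OUT={}
  B1:   IN={}   OUT={}
  B2:   IN={}   OUT={d*f}
  B3:   IN={d*f}   OUT={c+e}
  B4:   IN={c+e}   OUT={b*d}
  B5:   IN={}   OUT={a*d}
  B6:   IN={a*d}   OUT={a*d}

Merge at B4: IN[B4] = OUT[B3] = {c+e}
Applying B4's transfer function to that IN value gives OUT[B4] (row B4 above).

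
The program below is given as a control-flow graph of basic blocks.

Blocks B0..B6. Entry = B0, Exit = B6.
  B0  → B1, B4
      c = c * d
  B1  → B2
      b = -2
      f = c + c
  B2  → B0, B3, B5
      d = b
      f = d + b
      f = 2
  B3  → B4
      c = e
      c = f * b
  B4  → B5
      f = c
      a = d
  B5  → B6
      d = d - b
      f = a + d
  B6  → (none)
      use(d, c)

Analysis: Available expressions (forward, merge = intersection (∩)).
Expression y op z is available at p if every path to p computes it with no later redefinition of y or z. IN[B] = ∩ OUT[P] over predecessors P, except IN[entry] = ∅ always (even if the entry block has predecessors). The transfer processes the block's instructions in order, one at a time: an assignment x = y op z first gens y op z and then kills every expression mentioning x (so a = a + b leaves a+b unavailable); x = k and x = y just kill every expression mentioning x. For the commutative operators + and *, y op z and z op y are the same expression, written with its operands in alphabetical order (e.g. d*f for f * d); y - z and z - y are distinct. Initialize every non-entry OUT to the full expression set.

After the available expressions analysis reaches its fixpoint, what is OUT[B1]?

Answer: {c+c}

Derivation:
Fixpoint table:
  B0: | IN={} | OUT={}
  B1: | IN={} | OUT={c+c}
  B2: | IN={c+c} | OUT={b+d, c+c}
  B3: | IN={b+d, c+c} | OUT={b*f, b+d}
  B4: | IN={} | OUT={}
  B5: | IN={} | OUT={a+d}
  B6: | IN={a+d} | OUT={a+d}

Merge at B1: IN[B1] = OUT[B0] = {}
Applying B1's transfer function to that IN value gives OUT[B1] (row B1 above).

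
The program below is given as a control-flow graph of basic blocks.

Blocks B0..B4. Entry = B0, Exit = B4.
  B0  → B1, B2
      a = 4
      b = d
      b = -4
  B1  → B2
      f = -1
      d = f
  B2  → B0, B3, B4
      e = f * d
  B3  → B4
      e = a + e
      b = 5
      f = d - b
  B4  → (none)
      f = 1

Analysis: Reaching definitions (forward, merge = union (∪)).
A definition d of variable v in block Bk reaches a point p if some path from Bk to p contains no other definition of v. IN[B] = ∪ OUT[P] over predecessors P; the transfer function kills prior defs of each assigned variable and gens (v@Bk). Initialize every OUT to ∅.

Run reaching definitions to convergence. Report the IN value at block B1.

Converged values:
  B0:   IN={a@B0, b@B0, d@B1, e@B2, f@B1}   OUT={a@B0, b@B0, d@B1, e@B2, f@B1}
  B1:   IN={a@B0, b@B0, d@B1, e@B2, f@B1}   OUT={a@B0, b@B0, d@B1, e@B2, f@B1}
  B2:   IN={a@B0, b@B0, d@B1, e@B2, f@B1}   OUT={a@B0, b@B0, d@B1, e@B2, f@B1}
  B3:   IN={a@B0, b@B0, d@B1, e@B2, f@B1}   OUT={a@B0, b@B3, d@B1, e@B3, f@B3}
  B4:   IN={a@B0, b@B0, b@B3, d@B1, e@B2, e@B3, f@B1, f@B3}   OUT={a@B0, b@B0, b@B3, d@B1, e@B2, e@B3, f@B4}

Merge at B1: IN[B1] = OUT[B0] = {a@B0, b@B0, d@B1, e@B2, f@B1}

Answer: {a@B0, b@B0, d@B1, e@B2, f@B1}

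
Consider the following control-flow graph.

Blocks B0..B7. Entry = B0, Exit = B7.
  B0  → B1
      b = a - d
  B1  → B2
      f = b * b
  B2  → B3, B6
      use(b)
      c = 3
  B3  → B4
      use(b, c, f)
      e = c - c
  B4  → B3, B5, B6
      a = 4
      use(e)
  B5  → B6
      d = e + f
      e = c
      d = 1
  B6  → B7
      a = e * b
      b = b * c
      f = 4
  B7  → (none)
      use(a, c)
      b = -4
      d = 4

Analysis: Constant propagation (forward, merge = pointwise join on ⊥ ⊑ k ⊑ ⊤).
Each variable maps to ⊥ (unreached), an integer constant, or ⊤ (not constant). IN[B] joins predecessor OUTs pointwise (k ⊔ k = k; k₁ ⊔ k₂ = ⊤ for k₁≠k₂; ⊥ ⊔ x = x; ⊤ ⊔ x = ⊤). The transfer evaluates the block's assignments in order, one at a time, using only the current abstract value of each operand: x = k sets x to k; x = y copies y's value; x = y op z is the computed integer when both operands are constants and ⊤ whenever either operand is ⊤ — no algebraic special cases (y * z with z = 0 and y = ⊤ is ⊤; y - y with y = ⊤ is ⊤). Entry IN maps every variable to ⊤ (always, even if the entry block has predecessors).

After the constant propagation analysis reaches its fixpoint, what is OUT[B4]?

Answer: {a: 4, b: ⊤, c: 3, d: ⊤, e: 0, f: ⊤}

Trace:
Per-block solution:
  B0:   IN=(all ⊤)   OUT=(all ⊤)
  B1:   IN=(all ⊤)   OUT=(all ⊤)
  B2:   IN=(all ⊤)   OUT={c:3; rest ⊤}
  B3:   IN={c:3; rest ⊤}   OUT={c:3, e:0; rest ⊤}
  B4:   IN={c:3, e:0; rest ⊤}   OUT={a:4, c:3, e:0; rest ⊤}
  B5:   IN={a:4, c:3, e:0; rest ⊤}   OUT={a:4, c:3, d:1, e:3; rest ⊤}
  B6:   IN={c:3; rest ⊤}   OUT={c:3, f:4; rest ⊤}
  B7:   IN={c:3, f:4; rest ⊤}   OUT={b:-4, c:3, d:4, f:4; rest ⊤}

Merge at B4: IN[B4] = OUT[B3] = {a: ⊤, b: ⊤, c: 3, d: ⊤, e: 0, f: ⊤}
Applying B4's transfer function to that IN value gives OUT[B4] (row B4 above).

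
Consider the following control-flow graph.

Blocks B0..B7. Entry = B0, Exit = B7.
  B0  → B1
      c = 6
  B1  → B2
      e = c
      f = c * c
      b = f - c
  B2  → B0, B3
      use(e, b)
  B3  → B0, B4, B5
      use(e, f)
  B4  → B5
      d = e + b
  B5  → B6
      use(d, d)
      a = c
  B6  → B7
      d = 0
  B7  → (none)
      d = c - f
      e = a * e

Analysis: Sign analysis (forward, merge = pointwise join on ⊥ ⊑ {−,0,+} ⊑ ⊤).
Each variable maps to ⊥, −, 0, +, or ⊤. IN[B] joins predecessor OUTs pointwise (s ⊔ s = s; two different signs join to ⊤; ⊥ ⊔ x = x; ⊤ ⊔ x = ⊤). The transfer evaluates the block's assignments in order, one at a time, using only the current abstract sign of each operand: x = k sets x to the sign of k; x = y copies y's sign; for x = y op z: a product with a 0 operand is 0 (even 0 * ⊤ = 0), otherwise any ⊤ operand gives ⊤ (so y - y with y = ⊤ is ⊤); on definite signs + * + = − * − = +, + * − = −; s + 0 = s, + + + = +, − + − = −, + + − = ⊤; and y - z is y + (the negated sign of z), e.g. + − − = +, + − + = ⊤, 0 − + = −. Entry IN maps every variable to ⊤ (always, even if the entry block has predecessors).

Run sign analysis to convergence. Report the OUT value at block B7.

Fixpoint table:
  B0: | IN=(all ⊤) | OUT={c:+; rest ⊤}
  B1: | IN={c:+; rest ⊤} | OUT={c:+, e:+, f:+; rest ⊤}
  B2: | IN={c:+, e:+, f:+; rest ⊤} | OUT={c:+, e:+, f:+; rest ⊤}
  B3: | IN={c:+, e:+, f:+; rest ⊤} | OUT={c:+, e:+, f:+; rest ⊤}
  B4: | IN={c:+, e:+, f:+; rest ⊤} | OUT={c:+, e:+, f:+; rest ⊤}
  B5: | IN={c:+, e:+, f:+; rest ⊤} | OUT={a:+, c:+, e:+, f:+; rest ⊤}
  B6: | IN={a:+, c:+, e:+, f:+; rest ⊤} | OUT={a:+, c:+, d:0, e:+, f:+; rest ⊤}
  B7: | IN={a:+, c:+, d:0, e:+, f:+; rest ⊤} | OUT={a:+, c:+, e:+, f:+; rest ⊤}

Merge at B7: IN[B7] = OUT[B6] = {a: +, b: ⊤, c: +, d: 0, e: +, f: +}
Applying B7's transfer function to that IN value gives OUT[B7] (row B7 above).

Answer: {a: +, b: ⊤, c: +, d: ⊤, e: +, f: +}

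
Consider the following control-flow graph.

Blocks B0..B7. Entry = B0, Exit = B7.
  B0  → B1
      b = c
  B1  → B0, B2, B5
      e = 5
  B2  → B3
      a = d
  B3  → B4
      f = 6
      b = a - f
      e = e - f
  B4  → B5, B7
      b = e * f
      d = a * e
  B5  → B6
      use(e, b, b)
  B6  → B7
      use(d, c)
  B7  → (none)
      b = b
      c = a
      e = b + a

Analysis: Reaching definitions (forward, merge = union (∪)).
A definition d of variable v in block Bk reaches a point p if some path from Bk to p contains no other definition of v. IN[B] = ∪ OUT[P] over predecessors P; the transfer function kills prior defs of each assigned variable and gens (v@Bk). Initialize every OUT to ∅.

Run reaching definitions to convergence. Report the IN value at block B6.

Per-block solution:
  B0: | IN={b@B0, e@B1} | OUT={b@B0, e@B1}
  B1: | IN={b@B0, e@B1} | OUT={b@B0, e@B1}
  B2: | IN={b@B0, e@B1} | OUT={a@B2, b@B0, e@B1}
  B3: | IN={a@B2, b@B0, e@B1} | OUT={a@B2, b@B3, e@B3, f@B3}
  B4: | IN={a@B2, b@B3, e@B3, f@B3} | OUT={a@B2, b@B4, d@B4, e@B3, f@B3}
  B5: | IN={a@B2, b@B0, b@B4, d@B4, e@B1, e@B3, f@B3} | OUT={a@B2, b@B0, b@B4, d@B4, e@B1, e@B3, f@B3}
  B6: | IN={a@B2, b@B0, b@B4, d@B4, e@B1, e@B3, f@B3} | OUT={a@B2, b@B0, b@B4, d@B4, e@B1, e@B3, f@B3}
  B7: | IN={a@B2, b@B0, b@B4, d@B4, e@B1, e@B3, f@B3} | OUT={a@B2, b@B7, c@B7, d@B4, e@B7, f@B3}

Merge at B6: IN[B6] = OUT[B5] = {a@B2, b@B0, b@B4, d@B4, e@B1, e@B3, f@B3}

Answer: {a@B2, b@B0, b@B4, d@B4, e@B1, e@B3, f@B3}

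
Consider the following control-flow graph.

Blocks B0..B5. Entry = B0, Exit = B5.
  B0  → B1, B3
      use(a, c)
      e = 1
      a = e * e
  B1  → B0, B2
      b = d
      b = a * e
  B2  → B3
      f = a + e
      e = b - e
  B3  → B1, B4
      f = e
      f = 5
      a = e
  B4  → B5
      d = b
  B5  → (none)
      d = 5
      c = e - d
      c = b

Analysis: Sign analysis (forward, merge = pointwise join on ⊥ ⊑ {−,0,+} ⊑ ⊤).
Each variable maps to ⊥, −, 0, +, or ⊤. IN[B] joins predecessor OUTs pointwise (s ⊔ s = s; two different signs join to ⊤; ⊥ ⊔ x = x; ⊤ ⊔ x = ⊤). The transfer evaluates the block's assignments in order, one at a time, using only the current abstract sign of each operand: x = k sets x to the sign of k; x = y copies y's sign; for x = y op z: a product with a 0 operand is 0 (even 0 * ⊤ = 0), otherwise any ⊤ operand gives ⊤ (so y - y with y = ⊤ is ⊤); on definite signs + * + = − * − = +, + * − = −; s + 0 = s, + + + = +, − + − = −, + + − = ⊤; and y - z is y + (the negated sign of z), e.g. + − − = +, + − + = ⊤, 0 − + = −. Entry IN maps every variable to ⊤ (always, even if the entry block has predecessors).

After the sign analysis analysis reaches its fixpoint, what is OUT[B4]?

Answer: {a: ⊤, b: ⊤, c: ⊤, d: ⊤, e: ⊤, f: +}

Derivation:
Fixpoint table:
  B0: | IN=(all ⊤) | OUT={a:+, e:+; rest ⊤}
  B1: | IN=(all ⊤) | OUT=(all ⊤)
  B2: | IN=(all ⊤) | OUT=(all ⊤)
  B3: | IN=(all ⊤) | OUT={f:+; rest ⊤}
  B4: | IN={f:+; rest ⊤} | OUT={f:+; rest ⊤}
  B5: | IN={f:+; rest ⊤} | OUT={d:+, f:+; rest ⊤}

Merge at B4: IN[B4] = OUT[B3] = {a: ⊤, b: ⊤, c: ⊤, d: ⊤, e: ⊤, f: +}
Applying B4's transfer function to that IN value gives OUT[B4] (row B4 above).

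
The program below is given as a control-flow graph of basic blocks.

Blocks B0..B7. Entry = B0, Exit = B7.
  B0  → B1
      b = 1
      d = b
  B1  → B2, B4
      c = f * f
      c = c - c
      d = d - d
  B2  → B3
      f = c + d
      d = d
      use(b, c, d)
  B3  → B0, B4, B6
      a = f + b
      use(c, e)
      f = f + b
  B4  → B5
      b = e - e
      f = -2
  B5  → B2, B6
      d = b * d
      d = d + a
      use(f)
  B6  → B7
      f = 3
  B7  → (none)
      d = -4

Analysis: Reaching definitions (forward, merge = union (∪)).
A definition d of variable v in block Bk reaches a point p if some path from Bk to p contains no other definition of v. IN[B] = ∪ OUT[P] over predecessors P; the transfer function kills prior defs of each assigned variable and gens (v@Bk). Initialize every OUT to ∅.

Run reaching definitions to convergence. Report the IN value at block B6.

Answer: {a@B3, b@B0, b@B4, c@B1, d@B2, d@B5, f@B3, f@B4}

Derivation:
Per-block solution:
  B0:  IN={a@B3, b@B0, b@B4, c@B1, d@B2, f@B3}  OUT={a@B3, b@B0, c@B1, d@B0, f@B3}
  B1:  IN={a@B3, b@B0, c@B1, d@B0, f@B3}  OUT={a@B3, b@B0, c@B1, d@B1, f@B3}
  B2:  IN={a@B3, b@B0, b@B4, c@B1, d@B1, d@B5, f@B3, f@B4}  OUT={a@B3, b@B0, b@B4, c@B1, d@B2, f@B2}
  B3:  IN={a@B3, b@B0, b@B4, c@B1, d@B2, f@B2}  OUT={a@B3, b@B0, b@B4, c@B1, d@B2, f@B3}
  B4:  IN={a@B3, b@B0, b@B4, c@B1, d@B1, d@B2, f@B3}  OUT={a@B3, b@B4, c@B1, d@B1, d@B2, f@B4}
  B5:  IN={a@B3, b@B4, c@B1, d@B1, d@B2, f@B4}  OUT={a@B3, b@B4, c@B1, d@B5, f@B4}
  B6:  IN={a@B3, b@B0, b@B4, c@B1, d@B2, d@B5, f@B3, f@B4}  OUT={a@B3, b@B0, b@B4, c@B1, d@B2, d@B5, f@B6}
  B7:  IN={a@B3, b@B0, b@B4, c@B1, d@B2, d@B5, f@B6}  OUT={a@B3, b@B0, b@B4, c@B1, d@B7, f@B6}

Merge at B6: IN[B6] = OUT[B3] ⊔ OUT[B5] = {a@B3, b@B0, b@B4, c@B1, d@B2, d@B5, f@B3, f@B4}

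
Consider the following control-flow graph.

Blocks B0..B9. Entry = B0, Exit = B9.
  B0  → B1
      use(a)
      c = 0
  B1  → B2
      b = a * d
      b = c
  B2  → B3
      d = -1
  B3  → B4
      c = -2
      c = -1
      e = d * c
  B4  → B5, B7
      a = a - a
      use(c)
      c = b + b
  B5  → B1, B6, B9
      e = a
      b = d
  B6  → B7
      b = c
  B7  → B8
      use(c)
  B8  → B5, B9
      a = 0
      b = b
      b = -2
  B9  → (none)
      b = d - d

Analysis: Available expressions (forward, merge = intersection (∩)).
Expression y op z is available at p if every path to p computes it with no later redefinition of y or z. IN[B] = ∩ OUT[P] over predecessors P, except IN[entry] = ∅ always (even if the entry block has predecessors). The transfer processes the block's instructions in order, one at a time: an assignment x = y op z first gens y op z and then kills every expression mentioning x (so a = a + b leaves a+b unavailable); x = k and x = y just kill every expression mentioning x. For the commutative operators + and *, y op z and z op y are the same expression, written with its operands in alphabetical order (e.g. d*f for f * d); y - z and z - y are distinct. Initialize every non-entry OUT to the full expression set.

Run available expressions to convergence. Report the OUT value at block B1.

Per-block solution:
  B0:   IN={}   OUT={}
  B1:   IN={}   OUT={a*d}
  B2:   IN={a*d}   OUT={}
  B3:   IN={}   OUT={c*d}
  B4:   IN={c*d}   OUT={b+b}
  B5:   IN={}   OUT={}
  B6:   IN={}   OUT={}
  B7:   IN={}   OUT={}
  B8:   IN={}   OUT={}
  B9:   IN={}   OUT={d-d}

Merge at B1: IN[B1] = OUT[B0] ∩ OUT[B5] = {}
Applying B1's transfer function to that IN value gives OUT[B1] (row B1 above).

Answer: {a*d}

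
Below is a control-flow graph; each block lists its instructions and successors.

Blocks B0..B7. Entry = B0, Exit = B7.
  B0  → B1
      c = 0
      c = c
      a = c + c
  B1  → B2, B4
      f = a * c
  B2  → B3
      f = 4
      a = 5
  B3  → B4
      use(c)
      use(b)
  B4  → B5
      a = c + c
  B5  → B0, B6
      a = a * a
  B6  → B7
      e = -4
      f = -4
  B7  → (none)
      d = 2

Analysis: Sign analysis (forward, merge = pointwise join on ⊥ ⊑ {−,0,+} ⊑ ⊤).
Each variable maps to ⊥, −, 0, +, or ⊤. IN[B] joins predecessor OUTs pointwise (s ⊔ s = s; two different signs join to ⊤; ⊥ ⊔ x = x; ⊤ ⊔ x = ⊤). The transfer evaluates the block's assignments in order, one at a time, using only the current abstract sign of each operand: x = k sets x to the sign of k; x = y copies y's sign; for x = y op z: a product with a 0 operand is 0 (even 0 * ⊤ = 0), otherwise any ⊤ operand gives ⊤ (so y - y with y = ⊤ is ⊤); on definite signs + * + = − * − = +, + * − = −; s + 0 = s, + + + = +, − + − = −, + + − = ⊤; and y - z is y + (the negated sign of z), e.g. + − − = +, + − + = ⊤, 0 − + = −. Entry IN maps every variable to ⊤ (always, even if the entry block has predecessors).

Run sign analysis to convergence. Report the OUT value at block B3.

Answer: {a: +, b: ⊤, c: 0, d: ⊤, e: ⊤, f: +}

Trace:
Per-block solution:
  B0:   IN=(all ⊤)   OUT={a:0, c:0; rest ⊤}
  B1:   IN={a:0, c:0; rest ⊤}   OUT={a:0, c:0, f:0; rest ⊤}
  B2:   IN={a:0, c:0, f:0; rest ⊤}   OUT={a:+, c:0, f:+; rest ⊤}
  B3:   IN={a:+, c:0, f:+; rest ⊤}   OUT={a:+, c:0, f:+; rest ⊤}
  B4:   IN={c:0; rest ⊤}   OUT={a:0, c:0; rest ⊤}
  B5:   IN={a:0, c:0; rest ⊤}   OUT={a:0, c:0; rest ⊤}
  B6:   IN={a:0, c:0; rest ⊤}   OUT={a:0, c:0, e:-, f:-; rest ⊤}
  B7:   IN={a:0, c:0, e:-, f:-; rest ⊤}   OUT={a:0, c:0, d:+, e:-, f:-; rest ⊤}

Merge at B3: IN[B3] = OUT[B2] = {a: +, b: ⊤, c: 0, d: ⊤, e: ⊤, f: +}
Applying B3's transfer function to that IN value gives OUT[B3] (row B3 above).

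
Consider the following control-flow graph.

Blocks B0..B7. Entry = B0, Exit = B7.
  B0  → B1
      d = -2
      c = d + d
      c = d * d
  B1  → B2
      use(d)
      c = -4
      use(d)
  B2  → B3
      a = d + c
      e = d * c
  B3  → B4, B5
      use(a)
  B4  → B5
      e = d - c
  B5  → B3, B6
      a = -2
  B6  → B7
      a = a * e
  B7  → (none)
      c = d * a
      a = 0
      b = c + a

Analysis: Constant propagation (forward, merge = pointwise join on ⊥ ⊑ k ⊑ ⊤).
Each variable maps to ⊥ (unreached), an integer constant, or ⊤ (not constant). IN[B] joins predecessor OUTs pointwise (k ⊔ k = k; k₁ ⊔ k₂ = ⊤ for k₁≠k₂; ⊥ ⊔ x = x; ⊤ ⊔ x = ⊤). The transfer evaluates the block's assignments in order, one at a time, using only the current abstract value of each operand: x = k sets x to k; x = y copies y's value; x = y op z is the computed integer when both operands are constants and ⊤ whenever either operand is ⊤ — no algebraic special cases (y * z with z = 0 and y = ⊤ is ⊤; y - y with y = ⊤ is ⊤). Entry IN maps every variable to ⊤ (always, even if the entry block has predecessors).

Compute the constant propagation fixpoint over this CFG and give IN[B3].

Converged values:
  B0:   IN=(all ⊤)   OUT={c:4, d:-2; rest ⊤}
  B1:   IN={c:4, d:-2; rest ⊤}   OUT={c:-4, d:-2; rest ⊤}
  B2:   IN={c:-4, d:-2; rest ⊤}   OUT={a:-6, c:-4, d:-2, e:8; rest ⊤}
  B3:   IN={c:-4, d:-2; rest ⊤}   OUT={c:-4, d:-2; rest ⊤}
  B4:   IN={c:-4, d:-2; rest ⊤}   OUT={c:-4, d:-2, e:2; rest ⊤}
  B5:   IN={c:-4, d:-2; rest ⊤}   OUT={a:-2, c:-4, d:-2; rest ⊤}
  B6:   IN={a:-2, c:-4, d:-2; rest ⊤}   OUT={c:-4, d:-2; rest ⊤}
  B7:   IN={c:-4, d:-2; rest ⊤}   OUT={a:0, d:-2; rest ⊤}

Merge at B3: IN[B3] = OUT[B2] ⊔ OUT[B5] = {a: ⊤, b: ⊤, c: -4, d: -2, e: ⊤, f: ⊤}

Answer: {a: ⊤, b: ⊤, c: -4, d: -2, e: ⊤, f: ⊤}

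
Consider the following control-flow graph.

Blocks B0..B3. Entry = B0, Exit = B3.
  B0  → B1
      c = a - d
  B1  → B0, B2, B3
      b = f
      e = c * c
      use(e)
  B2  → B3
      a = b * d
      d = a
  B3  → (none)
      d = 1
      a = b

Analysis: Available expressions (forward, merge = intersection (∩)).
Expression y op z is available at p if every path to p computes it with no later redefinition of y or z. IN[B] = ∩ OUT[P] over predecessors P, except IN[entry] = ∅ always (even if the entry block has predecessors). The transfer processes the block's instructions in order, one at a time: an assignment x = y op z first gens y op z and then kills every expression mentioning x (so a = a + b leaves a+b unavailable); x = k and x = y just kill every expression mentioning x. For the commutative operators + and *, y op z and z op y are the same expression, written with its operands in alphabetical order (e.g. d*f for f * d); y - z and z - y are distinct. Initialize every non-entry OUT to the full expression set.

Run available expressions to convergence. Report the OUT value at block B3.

Per-block solution:
  B0:  IN={}  OUT={a-d}
  B1:  IN={a-d}  OUT={a-d, c*c}
  B2:  IN={a-d, c*c}  OUT={c*c}
  B3:  IN={c*c}  OUT={c*c}

Merge at B3: IN[B3] = OUT[B1] ∩ OUT[B2] = {c*c}
Applying B3's transfer function to that IN value gives OUT[B3] (row B3 above).

Answer: {c*c}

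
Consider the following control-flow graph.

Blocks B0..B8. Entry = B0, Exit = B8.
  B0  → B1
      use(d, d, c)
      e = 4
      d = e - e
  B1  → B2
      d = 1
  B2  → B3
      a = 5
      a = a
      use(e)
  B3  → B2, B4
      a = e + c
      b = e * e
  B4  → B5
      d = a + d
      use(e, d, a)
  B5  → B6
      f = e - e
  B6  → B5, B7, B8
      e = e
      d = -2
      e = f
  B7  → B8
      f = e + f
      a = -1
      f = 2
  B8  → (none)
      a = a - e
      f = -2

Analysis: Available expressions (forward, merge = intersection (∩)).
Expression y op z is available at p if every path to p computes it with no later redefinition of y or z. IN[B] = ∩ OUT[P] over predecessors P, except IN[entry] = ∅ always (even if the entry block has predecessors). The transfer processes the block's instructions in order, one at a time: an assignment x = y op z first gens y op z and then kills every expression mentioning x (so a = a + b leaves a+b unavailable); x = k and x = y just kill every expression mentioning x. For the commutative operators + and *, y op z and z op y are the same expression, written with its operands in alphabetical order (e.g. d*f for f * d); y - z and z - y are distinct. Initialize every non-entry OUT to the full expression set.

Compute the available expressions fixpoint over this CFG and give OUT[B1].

Per-block solution:
  B0:   IN={}   OUT={e-e}
  B1:   IN={e-e}   OUT={e-e}
  B2:   IN={e-e}   OUT={e-e}
  B3:   IN={e-e}   OUT={c+e, e*e, e-e}
  B4:   IN={c+e, e*e, e-e}   OUT={c+e, e*e, e-e}
  B5:   IN={}   OUT={e-e}
  B6:   IN={e-e}   OUT={}
  B7:   IN={}   OUT={}
  B8:   IN={}   OUT={}

Merge at B1: IN[B1] = OUT[B0] = {e-e}
Applying B1's transfer function to that IN value gives OUT[B1] (row B1 above).

Answer: {e-e}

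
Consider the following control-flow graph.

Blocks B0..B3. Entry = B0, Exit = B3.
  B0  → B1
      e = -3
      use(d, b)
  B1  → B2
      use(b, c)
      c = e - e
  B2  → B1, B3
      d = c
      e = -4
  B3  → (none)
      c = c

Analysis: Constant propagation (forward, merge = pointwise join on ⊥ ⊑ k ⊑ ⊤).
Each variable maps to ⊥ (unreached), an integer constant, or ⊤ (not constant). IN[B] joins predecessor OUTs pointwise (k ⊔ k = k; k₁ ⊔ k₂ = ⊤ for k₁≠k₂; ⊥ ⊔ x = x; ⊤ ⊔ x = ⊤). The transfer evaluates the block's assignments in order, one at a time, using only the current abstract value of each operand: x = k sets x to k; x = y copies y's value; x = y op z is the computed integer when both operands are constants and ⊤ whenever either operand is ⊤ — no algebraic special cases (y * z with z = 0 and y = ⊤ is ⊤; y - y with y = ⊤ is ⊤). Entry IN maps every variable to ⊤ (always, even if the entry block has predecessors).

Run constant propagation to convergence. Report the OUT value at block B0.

Converged values:
  B0: | IN=(all ⊤) | OUT={e:-3; rest ⊤}
  B1: | IN=(all ⊤) | OUT=(all ⊤)
  B2: | IN=(all ⊤) | OUT={e:-4; rest ⊤}
  B3: | IN={e:-4; rest ⊤} | OUT={e:-4; rest ⊤}

B0 is the boundary node: IN[B0] = {a: ⊤, b: ⊤, c: ⊤, d: ⊤, e: ⊤, f: ⊤}
Applying B0's transfer function to that IN value gives OUT[B0] (row B0 above).

Answer: {a: ⊤, b: ⊤, c: ⊤, d: ⊤, e: -3, f: ⊤}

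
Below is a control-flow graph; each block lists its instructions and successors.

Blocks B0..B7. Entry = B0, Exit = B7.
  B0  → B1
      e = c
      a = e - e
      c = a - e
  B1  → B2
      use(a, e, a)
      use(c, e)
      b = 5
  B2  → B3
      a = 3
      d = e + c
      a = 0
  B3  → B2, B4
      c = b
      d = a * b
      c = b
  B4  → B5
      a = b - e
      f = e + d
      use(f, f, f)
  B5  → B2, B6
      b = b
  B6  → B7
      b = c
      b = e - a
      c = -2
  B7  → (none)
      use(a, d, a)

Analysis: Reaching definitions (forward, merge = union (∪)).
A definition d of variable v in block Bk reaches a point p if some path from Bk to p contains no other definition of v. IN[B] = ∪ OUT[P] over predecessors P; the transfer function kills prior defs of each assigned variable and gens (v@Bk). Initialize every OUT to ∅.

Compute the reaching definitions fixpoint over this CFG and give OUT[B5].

Fixpoint table:
  B0:  IN={}  OUT={a@B0, c@B0, e@B0}
  B1:  IN={a@B0, c@B0, e@B0}  OUT={a@B0, b@B1, c@B0, e@B0}
  B2:  IN={a@B0, a@B2, a@B4, b@B1, b@B5, c@B0, c@B3, d@B3, e@B0, f@B4}  OUT={a@B2, b@B1, b@B5, c@B0, c@B3, d@B2, e@B0, f@B4}
  B3:  IN={a@B2, b@B1, b@B5, c@B0, c@B3, d@B2, e@B0, f@B4}  OUT={a@B2, b@B1, b@B5, c@B3, d@B3, e@B0, f@B4}
  B4:  IN={a@B2, b@B1, b@B5, c@B3, d@B3, e@B0, f@B4}  OUT={a@B4, b@B1, b@B5, c@B3, d@B3, e@B0, f@B4}
  B5:  IN={a@B4, b@B1, b@B5, c@B3, d@B3, e@B0, f@B4}  OUT={a@B4, b@B5, c@B3, d@B3, e@B0, f@B4}
  B6:  IN={a@B4, b@B5, c@B3, d@B3, e@B0, f@B4}  OUT={a@B4, b@B6, c@B6, d@B3, e@B0, f@B4}
  B7:  IN={a@B4, b@B6, c@B6, d@B3, e@B0, f@B4}  OUT={a@B4, b@B6, c@B6, d@B3, e@B0, f@B4}

Merge at B5: IN[B5] = OUT[B4] = {a@B4, b@B1, b@B5, c@B3, d@B3, e@B0, f@B4}
Applying B5's transfer function to that IN value gives OUT[B5] (row B5 above).

Answer: {a@B4, b@B5, c@B3, d@B3, e@B0, f@B4}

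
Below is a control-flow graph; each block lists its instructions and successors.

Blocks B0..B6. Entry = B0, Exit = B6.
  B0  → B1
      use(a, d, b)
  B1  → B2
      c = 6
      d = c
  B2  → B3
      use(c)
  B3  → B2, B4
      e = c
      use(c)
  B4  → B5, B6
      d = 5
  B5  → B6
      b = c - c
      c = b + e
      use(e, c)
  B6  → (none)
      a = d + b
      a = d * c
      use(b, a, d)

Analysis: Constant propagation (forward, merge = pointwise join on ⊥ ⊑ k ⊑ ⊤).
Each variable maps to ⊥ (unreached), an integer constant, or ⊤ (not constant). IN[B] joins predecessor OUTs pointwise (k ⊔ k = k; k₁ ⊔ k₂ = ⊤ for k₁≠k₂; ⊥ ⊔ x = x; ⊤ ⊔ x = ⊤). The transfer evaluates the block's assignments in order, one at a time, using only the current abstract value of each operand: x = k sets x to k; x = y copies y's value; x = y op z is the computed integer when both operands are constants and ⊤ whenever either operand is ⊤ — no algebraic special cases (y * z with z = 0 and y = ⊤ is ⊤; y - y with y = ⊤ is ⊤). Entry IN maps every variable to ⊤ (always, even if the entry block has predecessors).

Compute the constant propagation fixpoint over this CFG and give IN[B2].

Per-block solution:
  B0:   IN=(all ⊤)   OUT=(all ⊤)
  B1:   IN=(all ⊤)   OUT={c:6, d:6; rest ⊤}
  B2:   IN={c:6, d:6; rest ⊤}   OUT={c:6, d:6; rest ⊤}
  B3:   IN={c:6, d:6; rest ⊤}   OUT={c:6, d:6, e:6; rest ⊤}
  B4:   IN={c:6, d:6, e:6; rest ⊤}   OUT={c:6, d:5, e:6; rest ⊤}
  B5:   IN={c:6, d:5, e:6; rest ⊤}   OUT={b:0, c:6, d:5, e:6; rest ⊤}
  B6:   IN={c:6, d:5, e:6; rest ⊤}   OUT={a:30, c:6, d:5, e:6; rest ⊤}

Merge at B2: IN[B2] = OUT[B1] ⊔ OUT[B3] = {a: ⊤, b: ⊤, c: 6, d: 6, e: ⊤, f: ⊤}

Answer: {a: ⊤, b: ⊤, c: 6, d: 6, e: ⊤, f: ⊤}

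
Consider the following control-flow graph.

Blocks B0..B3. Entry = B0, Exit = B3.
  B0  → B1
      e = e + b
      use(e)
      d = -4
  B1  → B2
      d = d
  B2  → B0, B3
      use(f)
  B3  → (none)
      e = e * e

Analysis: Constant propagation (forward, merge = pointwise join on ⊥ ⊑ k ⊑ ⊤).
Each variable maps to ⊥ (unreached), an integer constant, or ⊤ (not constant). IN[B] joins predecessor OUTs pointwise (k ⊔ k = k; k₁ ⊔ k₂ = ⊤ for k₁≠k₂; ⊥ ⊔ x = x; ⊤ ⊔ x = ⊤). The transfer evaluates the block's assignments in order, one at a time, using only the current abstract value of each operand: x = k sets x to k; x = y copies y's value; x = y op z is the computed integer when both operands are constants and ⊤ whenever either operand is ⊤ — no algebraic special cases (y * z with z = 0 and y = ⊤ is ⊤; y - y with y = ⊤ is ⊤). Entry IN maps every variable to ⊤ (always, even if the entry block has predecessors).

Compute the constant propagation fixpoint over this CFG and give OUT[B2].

Answer: {a: ⊤, b: ⊤, c: ⊤, d: -4, e: ⊤, f: ⊤}

Working:
Per-block solution:
  B0:   IN=(all ⊤)   OUT={d:-4; rest ⊤}
  B1:   IN={d:-4; rest ⊤}   OUT={d:-4; rest ⊤}
  B2:   IN={d:-4; rest ⊤}   OUT={d:-4; rest ⊤}
  B3:   IN={d:-4; rest ⊤}   OUT={d:-4; rest ⊤}

Merge at B2: IN[B2] = OUT[B1] = {a: ⊤, b: ⊤, c: ⊤, d: -4, e: ⊤, f: ⊤}
Applying B2's transfer function to that IN value gives OUT[B2] (row B2 above).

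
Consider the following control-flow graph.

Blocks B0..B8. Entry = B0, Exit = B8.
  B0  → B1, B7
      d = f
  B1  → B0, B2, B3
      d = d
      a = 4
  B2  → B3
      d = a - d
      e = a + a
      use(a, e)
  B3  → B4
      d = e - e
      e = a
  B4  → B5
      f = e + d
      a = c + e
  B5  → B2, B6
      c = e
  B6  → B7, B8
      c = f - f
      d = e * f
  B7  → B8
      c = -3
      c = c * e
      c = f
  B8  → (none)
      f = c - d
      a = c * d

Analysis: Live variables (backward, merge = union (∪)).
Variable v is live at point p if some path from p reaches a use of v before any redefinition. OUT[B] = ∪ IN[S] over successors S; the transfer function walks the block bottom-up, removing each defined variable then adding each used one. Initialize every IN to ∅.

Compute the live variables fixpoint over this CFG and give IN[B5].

Fixpoint table:
  B0:  IN={c, e, f}  OUT={c, d, e, f}
  B1:  IN={c, d, e, f}  OUT={a, c, d, e, f}
  B2:  IN={a, c, d}  OUT={a, c, e}
  B3:  IN={a, c, e}  OUT={c, d, e}
  B4:  IN={c, d, e}  OUT={a, d, e, f}
  B5:  IN={a, d, e, f}  OUT={a, c, d, e, f}
  B6:  IN={e, f}  OUT={c, d, e, f}
  B7:  IN={d, e, f}  OUT={c, d}
  B8:  IN={c, d}  OUT={}

Merge at B5: OUT[B5] = IN[B2] ⊔ IN[B6] = {a, c, d, e, f}
Applying B5's transfer function to that OUT value gives IN[B5] (row B5 above).

Answer: {a, d, e, f}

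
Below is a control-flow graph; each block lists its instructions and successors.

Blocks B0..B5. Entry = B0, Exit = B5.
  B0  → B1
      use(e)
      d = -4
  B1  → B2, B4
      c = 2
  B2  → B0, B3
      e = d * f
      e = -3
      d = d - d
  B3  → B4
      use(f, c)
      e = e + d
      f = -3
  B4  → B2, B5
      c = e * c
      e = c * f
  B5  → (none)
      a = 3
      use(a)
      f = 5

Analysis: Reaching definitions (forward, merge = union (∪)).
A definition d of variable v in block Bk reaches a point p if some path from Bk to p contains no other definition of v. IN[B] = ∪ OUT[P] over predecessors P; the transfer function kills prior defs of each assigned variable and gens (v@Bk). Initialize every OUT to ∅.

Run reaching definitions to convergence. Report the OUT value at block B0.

Per-block solution:
  B0: | IN={c@B1, c@B4, d@B2, e@B2, f@B3} | OUT={c@B1, c@B4, d@B0, e@B2, f@B3}
  B1: | IN={c@B1, c@B4, d@B0, e@B2, f@B3} | OUT={c@B1, d@B0, e@B2, f@B3}
  B2: | IN={c@B1, c@B4, d@B0, d@B2, e@B2, e@B4, f@B3} | OUT={c@B1, c@B4, d@B2, e@B2, f@B3}
  B3: | IN={c@B1, c@B4, d@B2, e@B2, f@B3} | OUT={c@B1, c@B4, d@B2, e@B3, f@B3}
  B4: | IN={c@B1, c@B4, d@B0, d@B2, e@B2, e@B3, f@B3} | OUT={c@B4, d@B0, d@B2, e@B4, f@B3}
  B5: | IN={c@B4, d@B0, d@B2, e@B4, f@B3} | OUT={a@B5, c@B4, d@B0, d@B2, e@B4, f@B5}

Merge at B0 (entry node, so the boundary value {} is joined with the incoming edge(s)): IN[B0] = {} ⊔ OUT[B2] = {c@B1, c@B4, d@B2, e@B2, f@B3}
Applying B0's transfer function to that IN value gives OUT[B0] (row B0 above).

Answer: {c@B1, c@B4, d@B0, e@B2, f@B3}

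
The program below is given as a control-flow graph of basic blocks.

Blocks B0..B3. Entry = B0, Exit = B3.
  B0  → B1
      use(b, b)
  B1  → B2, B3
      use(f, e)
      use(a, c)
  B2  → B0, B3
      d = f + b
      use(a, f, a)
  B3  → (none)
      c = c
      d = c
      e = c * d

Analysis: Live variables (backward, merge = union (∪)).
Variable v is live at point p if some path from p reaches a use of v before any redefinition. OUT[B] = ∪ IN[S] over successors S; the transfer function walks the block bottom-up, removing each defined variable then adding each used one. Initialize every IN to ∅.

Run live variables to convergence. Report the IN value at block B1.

Per-block solution:
  B0:   IN={a, b, c, e, f}   OUT={a, b, c, e, f}
  B1:   IN={a, b, c, e, f}   OUT={a, b, c, e, f}
  B2:   IN={a, b, c, e, f}   OUT={a, b, c, e, f}
  B3:   IN={c}   OUT={}

Merge at B1: OUT[B1] = IN[B2] ⊔ IN[B3] = {a, b, c, e, f}
Applying B1's transfer function to that OUT value gives IN[B1] (row B1 above).

Answer: {a, b, c, e, f}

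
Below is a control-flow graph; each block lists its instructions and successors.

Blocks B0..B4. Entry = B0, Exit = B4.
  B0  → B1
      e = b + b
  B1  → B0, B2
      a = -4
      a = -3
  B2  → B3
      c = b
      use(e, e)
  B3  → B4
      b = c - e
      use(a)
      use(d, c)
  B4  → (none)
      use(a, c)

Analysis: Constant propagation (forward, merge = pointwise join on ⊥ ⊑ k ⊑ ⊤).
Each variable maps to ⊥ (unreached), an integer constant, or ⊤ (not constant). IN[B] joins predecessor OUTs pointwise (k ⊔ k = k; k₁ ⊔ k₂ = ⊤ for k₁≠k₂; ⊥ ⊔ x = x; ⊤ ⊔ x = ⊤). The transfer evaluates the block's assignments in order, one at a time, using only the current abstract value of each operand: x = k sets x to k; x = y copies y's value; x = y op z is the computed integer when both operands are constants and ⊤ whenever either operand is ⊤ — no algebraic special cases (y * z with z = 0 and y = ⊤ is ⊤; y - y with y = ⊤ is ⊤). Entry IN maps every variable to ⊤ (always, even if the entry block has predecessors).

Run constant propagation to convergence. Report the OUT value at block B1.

Per-block solution:
  B0:  IN=(all ⊤)  OUT=(all ⊤)
  B1:  IN=(all ⊤)  OUT={a:-3; rest ⊤}
  B2:  IN={a:-3; rest ⊤}  OUT={a:-3; rest ⊤}
  B3:  IN={a:-3; rest ⊤}  OUT={a:-3; rest ⊤}
  B4:  IN={a:-3; rest ⊤}  OUT={a:-3; rest ⊤}

Merge at B1: IN[B1] = OUT[B0] = {a: ⊤, b: ⊤, c: ⊤, d: ⊤, e: ⊤, f: ⊤}
Applying B1's transfer function to that IN value gives OUT[B1] (row B1 above).

Answer: {a: -3, b: ⊤, c: ⊤, d: ⊤, e: ⊤, f: ⊤}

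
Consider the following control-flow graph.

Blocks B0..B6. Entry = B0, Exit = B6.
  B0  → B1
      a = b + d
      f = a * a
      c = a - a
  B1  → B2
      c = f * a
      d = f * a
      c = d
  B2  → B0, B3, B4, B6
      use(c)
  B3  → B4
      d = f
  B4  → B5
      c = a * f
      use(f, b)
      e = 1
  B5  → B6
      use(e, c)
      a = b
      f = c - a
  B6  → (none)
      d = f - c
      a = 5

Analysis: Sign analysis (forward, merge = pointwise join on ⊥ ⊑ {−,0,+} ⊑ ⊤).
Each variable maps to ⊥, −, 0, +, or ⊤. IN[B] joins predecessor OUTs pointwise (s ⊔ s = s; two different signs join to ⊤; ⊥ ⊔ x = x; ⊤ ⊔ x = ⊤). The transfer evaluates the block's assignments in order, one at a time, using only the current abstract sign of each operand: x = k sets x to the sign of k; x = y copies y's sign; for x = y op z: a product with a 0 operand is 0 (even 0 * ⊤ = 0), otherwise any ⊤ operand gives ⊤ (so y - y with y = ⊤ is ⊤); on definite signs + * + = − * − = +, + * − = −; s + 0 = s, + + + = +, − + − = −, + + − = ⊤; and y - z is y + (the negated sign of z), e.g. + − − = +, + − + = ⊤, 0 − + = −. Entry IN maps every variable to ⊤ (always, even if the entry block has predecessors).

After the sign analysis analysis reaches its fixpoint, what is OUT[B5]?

Answer: {a: ⊤, b: ⊤, c: ⊤, d: ⊤, e: +, f: ⊤}

Derivation:
Fixpoint table:
  B0:  IN=(all ⊤)  OUT=(all ⊤)
  B1:  IN=(all ⊤)  OUT=(all ⊤)
  B2:  IN=(all ⊤)  OUT=(all ⊤)
  B3:  IN=(all ⊤)  OUT=(all ⊤)
  B4:  IN=(all ⊤)  OUT={e:+; rest ⊤}
  B5:  IN={e:+; rest ⊤}  OUT={e:+; rest ⊤}
  B6:  IN=(all ⊤)  OUT={a:+; rest ⊤}

Merge at B5: IN[B5] = OUT[B4] = {a: ⊤, b: ⊤, c: ⊤, d: ⊤, e: +, f: ⊤}
Applying B5's transfer function to that IN value gives OUT[B5] (row B5 above).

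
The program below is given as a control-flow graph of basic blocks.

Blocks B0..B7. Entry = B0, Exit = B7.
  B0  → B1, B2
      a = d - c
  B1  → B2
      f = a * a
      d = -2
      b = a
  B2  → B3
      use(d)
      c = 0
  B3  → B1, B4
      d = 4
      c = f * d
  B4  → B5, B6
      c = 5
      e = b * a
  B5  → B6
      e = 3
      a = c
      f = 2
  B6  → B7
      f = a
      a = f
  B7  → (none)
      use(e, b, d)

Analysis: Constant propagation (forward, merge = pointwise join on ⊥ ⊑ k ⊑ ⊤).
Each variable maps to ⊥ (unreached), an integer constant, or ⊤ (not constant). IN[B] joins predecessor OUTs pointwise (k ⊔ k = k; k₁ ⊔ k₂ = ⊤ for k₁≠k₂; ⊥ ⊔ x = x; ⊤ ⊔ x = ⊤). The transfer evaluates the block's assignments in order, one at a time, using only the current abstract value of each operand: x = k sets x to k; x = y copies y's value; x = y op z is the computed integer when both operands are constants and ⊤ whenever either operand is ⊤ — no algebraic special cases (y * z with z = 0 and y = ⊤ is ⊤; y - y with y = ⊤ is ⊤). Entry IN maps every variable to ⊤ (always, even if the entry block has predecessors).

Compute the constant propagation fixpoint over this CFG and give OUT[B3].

Answer: {a: ⊤, b: ⊤, c: ⊤, d: 4, e: ⊤, f: ⊤}

Working:
Fixpoint table:
  B0:   IN=(all ⊤)   OUT=(all ⊤)
  B1:   IN=(all ⊤)   OUT={d:-2; rest ⊤}
  B2:   IN=(all ⊤)   OUT={c:0; rest ⊤}
  B3:   IN={c:0; rest ⊤}   OUT={d:4; rest ⊤}
  B4:   IN={d:4; rest ⊤}   OUT={c:5, d:4; rest ⊤}
  B5:   IN={c:5, d:4; rest ⊤}   OUT={a:5, c:5, d:4, e:3, f:2; rest ⊤}
  B6:   IN={c:5, d:4; rest ⊤}   OUT={c:5, d:4; rest ⊤}
  B7:   IN={c:5, d:4; rest ⊤}   OUT={c:5, d:4; rest ⊤}

Merge at B3: IN[B3] = OUT[B2] = {a: ⊤, b: ⊤, c: 0, d: ⊤, e: ⊤, f: ⊤}
Applying B3's transfer function to that IN value gives OUT[B3] (row B3 above).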